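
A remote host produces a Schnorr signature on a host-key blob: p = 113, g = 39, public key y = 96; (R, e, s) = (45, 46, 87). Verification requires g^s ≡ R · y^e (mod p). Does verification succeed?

g^s mod p:
39^2 = 1521 ≡ 52
39^4 ≡ 52^2 = 2704 ≡ 105
39^8 ≡ 105^2 = 11025 ≡ 64
39^16 ≡ 64^2 = 4096 ≡ 28
39^32 ≡ 28^2 = 784 ≡ 106
39^64 ≡ 106^2 = 11236 ≡ 49
87 = 64 + 16 + 4 + 2 + 1, so 39^87 ≡ 49·28·105·52·39 ≡ 90 (mod 113)
R · y^e mod p:
96^2 = 9216 ≡ 63
96^4 ≡ 63^2 = 3969 ≡ 14
96^8 ≡ 14^2 = 196 ≡ 83
96^16 ≡ 83^2 = 6889 ≡ 109
96^32 ≡ 109^2 = 11881 ≡ 16
46 = 32 + 8 + 4 + 2, so 96^46 ≡ 16·83·14·63 ≡ 51 (mod 113)
45·51 = 2295 ≡ 35 (mod 113)
90 ≠ 35; the check fails.

fails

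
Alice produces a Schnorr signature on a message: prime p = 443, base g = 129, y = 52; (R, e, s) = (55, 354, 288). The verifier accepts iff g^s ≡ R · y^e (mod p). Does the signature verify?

verifies

g^s mod p:
Squares mod 443: 129^1≡129, 129^2≡250, 129^4≡37, 129^8≡40, 129^16≡271, 129^32≡346, 129^64≡106, 129^128≡161, 129^256≡227
288 = 256 + 32, so 129^288 ≡ 227·346 ≡ 131 (mod 443)
R · y^e mod p:
Squares mod 443: 52^1≡52, 52^2≡46, 52^4≡344, 52^8≡55, 52^16≡367, 52^32≡17, 52^64≡289, 52^128≡237, 52^256≡351
354 = 256 + 64 + 32 + 2, so 52^354 ≡ 351·289·17·46 ≡ 389 (mod 443)
55·389 = 21395 ≡ 131 (mod 443)
131 ≡ 131 (mod 443); signature holds.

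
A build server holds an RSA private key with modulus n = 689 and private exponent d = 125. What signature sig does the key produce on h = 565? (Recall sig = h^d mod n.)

h^2 ≡ 565^2 = 319225 ≡ 218
h^4 ≡ 218^2 = 47524 ≡ 672
h^8 ≡ 672^2 = 451584 ≡ 289
h^16 ≡ 289^2 = 83521 ≡ 152
h^32 ≡ 152^2 = 23104 ≡ 367
h^64 ≡ 367^2 = 134689 ≡ 334
125 = 64 + 32 + 16 + 8 + 4 + 1, so h^125 ≡ 334·367·152·289·672·565 ≡ 561 (mod 689)

561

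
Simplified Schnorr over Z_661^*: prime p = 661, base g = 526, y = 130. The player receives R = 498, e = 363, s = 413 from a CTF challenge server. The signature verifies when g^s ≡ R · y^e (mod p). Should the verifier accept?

accept

g^s mod p:
526^2 = 276676 ≡ 378
526^4 ≡ 378^2 = 142884 ≡ 108
526^8 ≡ 108^2 = 11664 ≡ 427
526^16 ≡ 427^2 = 182329 ≡ 554
526^32 ≡ 554^2 = 306916 ≡ 212
526^64 ≡ 212^2 = 44944 ≡ 657
526^128 ≡ 657^2 = 431649 ≡ 16
526^256 ≡ 16^2 = 256
413 = 256 + 128 + 16 + 8 + 4 + 1, so 526^413 ≡ 256·16·554·427·108·526 ≡ 583 (mod 661)
R · y^e mod p:
130^2 = 16900 ≡ 375
130^4 ≡ 375^2 = 140625 ≡ 493
130^8 ≡ 493^2 = 243049 ≡ 462
130^16 ≡ 462^2 = 213444 ≡ 602
130^32 ≡ 602^2 = 362404 ≡ 176
130^64 ≡ 176^2 = 30976 ≡ 570
130^128 ≡ 570^2 = 324900 ≡ 349
130^256 ≡ 349^2 = 121801 ≡ 177
363 = 256 + 64 + 32 + 8 + 2 + 1, so 130^363 ≡ 177·570·176·462·375·130 ≡ 406 (mod 661)
498·406 = 202188 ≡ 583 (mod 661)
583 ≡ 583 (mod 661); signature holds.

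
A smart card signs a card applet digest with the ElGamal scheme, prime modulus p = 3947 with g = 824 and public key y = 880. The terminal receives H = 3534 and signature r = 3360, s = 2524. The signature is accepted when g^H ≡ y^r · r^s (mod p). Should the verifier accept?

accept

Left side g^H mod p:
824^3534 mod 3947 = 227
Right side y^r · r^s mod p:
880^3360 mod 3947 = 1748
3360^2524 mod 3947 = 34
1748·34 = 59432 ≡ 227 (mod 3947)
227 ≡ 227 (mod 3947), so the signature is genuine.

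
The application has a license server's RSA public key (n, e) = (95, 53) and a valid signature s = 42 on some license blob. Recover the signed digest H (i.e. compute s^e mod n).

Squares mod 95: s^1≡42, s^2≡54, s^4≡66, s^8≡81, s^16≡6, s^32≡36
53 = 32 + 16 + 4 + 1, so s^53 ≡ 36·6·66·42 ≡ 62 (mod 95)

62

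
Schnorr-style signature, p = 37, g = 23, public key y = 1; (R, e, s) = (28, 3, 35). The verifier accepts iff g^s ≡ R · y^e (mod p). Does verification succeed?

g^s mod p:
23^2 = 529 ≡ 11
23^4 ≡ 11^2 = 121 ≡ 10
23^8 ≡ 10^2 = 100 ≡ 26
23^16 ≡ 26^2 = 676 ≡ 10
23^32 ≡ 10^2 = 100 ≡ 26
35 = 32 + 2 + 1, so 23^35 ≡ 26·11·23 ≡ 29 (mod 37)
R · y^e mod p:
1^2 = 1
3 = 2 + 1, so 1^3 ≡ 1·1 ≡ 1 (mod 37)
28·1 = 28 ≡ 28 (mod 37)
29 ≠ 28; the check fails.

fails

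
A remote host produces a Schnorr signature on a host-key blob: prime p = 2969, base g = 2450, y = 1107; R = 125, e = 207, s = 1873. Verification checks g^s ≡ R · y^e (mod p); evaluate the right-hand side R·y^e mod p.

245

Squares mod 2969: 1107^1≡1107, 1107^2≡2221, 1107^4≡1332, 1107^8≡1731, 1107^16≡640, 1107^32≡2847, 1107^64≡39, 1107^128≡1521
207 = 128 + 64 + 8 + 4 + 2 + 1, so 1107^207 ≡ 1521·39·1731·1332·2221·1107 ≡ 477 (mod 2969)
R · y^e ≡ 125·477 = 59625 ≡ 245 (mod 2969)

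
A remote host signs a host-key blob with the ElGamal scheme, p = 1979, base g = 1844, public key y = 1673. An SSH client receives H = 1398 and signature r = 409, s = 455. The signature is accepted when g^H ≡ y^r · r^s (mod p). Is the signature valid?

Left side g^H mod p:
1844^1398 mod 1979 = 548
Right side y^r · r^s mod p:
1673^409 mod 1979 = 1261
409^455 mod 1979 = 1566
1261·1566 = 1974726 ≡ 1663 (mod 1979)
548 ≠ 1663, so verification fails.

invalid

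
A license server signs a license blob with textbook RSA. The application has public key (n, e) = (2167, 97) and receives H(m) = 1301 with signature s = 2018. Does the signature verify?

Squares mod 2167: s^1≡2018, s^2≡531, s^4≡251, s^8≡158, s^16≡1127, s^32≡267, s^64≡1945
97 = 64 + 32 + 1, so s^97 ≡ 1945·267·2018 ≡ 1301 (mod 2167)
s^97 mod 2167 = 1301 matches H(m).

verifies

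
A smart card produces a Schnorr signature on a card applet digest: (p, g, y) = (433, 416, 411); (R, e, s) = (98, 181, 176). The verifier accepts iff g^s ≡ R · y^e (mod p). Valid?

g^s mod p:
416^2 = 173056 ≡ 289
416^4 ≡ 289^2 = 83521 ≡ 385
416^8 ≡ 385^2 = 148225 ≡ 139
416^16 ≡ 139^2 = 19321 ≡ 269
416^32 ≡ 269^2 = 72361 ≡ 50
416^64 ≡ 50^2 = 2500 ≡ 335
416^128 ≡ 335^2 = 112225 ≡ 78
176 = 128 + 32 + 16, so 416^176 ≡ 78·50·269 ≡ 374 (mod 433)
R · y^e mod p:
411^2 = 168921 ≡ 51
411^4 ≡ 51^2 = 2601 ≡ 3
411^8 ≡ 3^2 = 9
411^16 ≡ 9^2 = 81
411^32 ≡ 81^2 = 6561 ≡ 66
411^64 ≡ 66^2 = 4356 ≡ 26
411^128 ≡ 26^2 = 676 ≡ 243
181 = 128 + 32 + 16 + 4 + 1, so 411^181 ≡ 243·66·81·3·411 ≡ 48 (mod 433)
98·48 = 4704 ≡ 374 (mod 433)
374 ≡ 374 (mod 433); signature holds.

yes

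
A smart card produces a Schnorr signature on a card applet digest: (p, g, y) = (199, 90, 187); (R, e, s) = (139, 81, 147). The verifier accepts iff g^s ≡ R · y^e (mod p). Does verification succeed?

fails

g^s mod p:
90^2 = 8100 ≡ 140
90^4 ≡ 140^2 = 19600 ≡ 98
90^8 ≡ 98^2 = 9604 ≡ 52
90^16 ≡ 52^2 = 2704 ≡ 117
90^32 ≡ 117^2 = 13689 ≡ 157
90^64 ≡ 157^2 = 24649 ≡ 172
90^128 ≡ 172^2 = 29584 ≡ 132
147 = 128 + 16 + 2 + 1, so 90^147 ≡ 132·117·140·90 ≡ 61 (mod 199)
R · y^e mod p:
187^2 = 34969 ≡ 144
187^4 ≡ 144^2 = 20736 ≡ 40
187^8 ≡ 40^2 = 1600 ≡ 8
187^16 ≡ 8^2 = 64
187^32 ≡ 64^2 = 4096 ≡ 116
187^64 ≡ 116^2 = 13456 ≡ 123
81 = 64 + 16 + 1, so 187^81 ≡ 123·64·187 ≡ 61 (mod 199)
139·61 = 8479 ≡ 121 (mod 199)
61 ≠ 121; the check fails.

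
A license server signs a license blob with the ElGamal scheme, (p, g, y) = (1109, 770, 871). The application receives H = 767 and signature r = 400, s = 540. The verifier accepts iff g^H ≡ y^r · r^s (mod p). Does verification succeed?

fails

Left side g^H mod p:
770^2 = 592900 ≡ 694
770^4 ≡ 694^2 = 481636 ≡ 330
770^8 ≡ 330^2 = 108900 ≡ 218
770^16 ≡ 218^2 = 47524 ≡ 946
770^32 ≡ 946^2 = 894916 ≡ 1062
770^64 ≡ 1062^2 = 1127844 ≡ 1100
770^128 ≡ 1100^2 = 1210000 ≡ 81
770^256 ≡ 81^2 = 6561 ≡ 1016
770^512 ≡ 1016^2 = 1032256 ≡ 886
767 = 512 + 128 + 64 + 32 + 16 + 8 + 4 + 2 + 1, so 770^767 ≡ 886·81·1100·1062·946·218·330·694·770 ≡ 616 (mod 1109)
Right side y^r · r^s mod p:
871^2 = 758641 ≡ 85
871^4 ≡ 85^2 = 7225 ≡ 571
871^8 ≡ 571^2 = 326041 ≡ 1104
871^16 ≡ 1104^2 = 1218816 ≡ 25
871^32 ≡ 25^2 = 625
871^64 ≡ 625^2 = 390625 ≡ 257
871^128 ≡ 257^2 = 66049 ≡ 618
871^256 ≡ 618^2 = 381924 ≡ 428
400 = 256 + 128 + 16, so 871^400 ≡ 428·618·25 ≡ 742 (mod 1109)
400^2 = 160000 ≡ 304
400^4 ≡ 304^2 = 92416 ≡ 369
400^8 ≡ 369^2 = 136161 ≡ 863
400^16 ≡ 863^2 = 744769 ≡ 630
400^32 ≡ 630^2 = 396900 ≡ 987
400^64 ≡ 987^2 = 974169 ≡ 467
400^128 ≡ 467^2 = 218089 ≡ 725
400^256 ≡ 725^2 = 525625 ≡ 1068
400^512 ≡ 1068^2 = 1140624 ≡ 572
540 = 512 + 16 + 8 + 4, so 400^540 ≡ 572·630·863·369 ≡ 430 (mod 1109)
742·430 = 319060 ≡ 777 (mod 1109)
616 ≠ 777, so verification fails.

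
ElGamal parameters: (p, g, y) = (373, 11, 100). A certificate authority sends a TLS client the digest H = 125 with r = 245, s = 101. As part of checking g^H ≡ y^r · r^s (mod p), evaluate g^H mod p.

222

Squares mod 373: 11^1≡11, 11^2≡121, 11^4≡94, 11^8≡257, 11^16≡28, 11^32≡38, 11^64≡325
125 = 64 + 32 + 16 + 8 + 4 + 1, so 11^125 ≡ 325·38·28·257·94·11 ≡ 222 (mod 373)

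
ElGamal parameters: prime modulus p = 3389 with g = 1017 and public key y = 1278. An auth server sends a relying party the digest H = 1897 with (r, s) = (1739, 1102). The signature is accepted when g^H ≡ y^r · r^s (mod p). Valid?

Left side g^H mod p:
Squares mod 3389: 1017^1≡1017, 1017^2≡644, 1017^4≡1278, 1017^8≡3175, 1017^16≡1739, 1017^32≡1133, 1017^64≡2647, 1017^128≡1546, 1017^256≡871, 1017^512≡2894, 1017^1024≡1017
1897 = 1024 + 512 + 256 + 64 + 32 + 8 + 1, so 1017^1897 ≡ 1017·2894·871·2647·1133·3175·1017 ≡ 1739 (mod 3389)
Right side y^r · r^s mod p:
Squares mod 3389: 1278^1≡1278, 1278^2≡3175, 1278^4≡1739, 1278^8≡1133, 1278^16≡2647, 1278^32≡1546, 1278^64≡871, 1278^128≡2894, 1278^256≡1017, 1278^512≡644, 1278^1024≡1278
1739 = 1024 + 512 + 128 + 64 + 8 + 2 + 1, so 1278^1739 ≡ 1278·644·2894·871·1133·3175·1278 ≡ 1278 (mod 3389)
Squares mod 3389: 1739^1≡1739, 1739^2≡1133, 1739^4≡2647, 1739^8≡1546, 1739^16≡871, 1739^32≡2894, 1739^64≡1017, 1739^128≡644, 1739^256≡1278, 1739^512≡3175, 1739^1024≡1739
1102 = 1024 + 64 + 8 + 4 + 2, so 1739^1102 ≡ 1739·1017·1546·2647·1133 ≡ 1133 (mod 3389)
1278·1133 = 1447974 ≡ 871 (mod 3389)
1739 ≠ 871, so verification fails.

no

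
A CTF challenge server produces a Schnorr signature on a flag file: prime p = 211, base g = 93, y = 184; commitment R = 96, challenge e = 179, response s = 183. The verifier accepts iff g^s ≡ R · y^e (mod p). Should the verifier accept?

accept

g^s mod p:
93^2 = 8649 ≡ 209
93^4 ≡ 209^2 = 43681 ≡ 4
93^8 ≡ 4^2 = 16
93^16 ≡ 16^2 = 256 ≡ 45
93^32 ≡ 45^2 = 2025 ≡ 126
93^64 ≡ 126^2 = 15876 ≡ 51
93^128 ≡ 51^2 = 2601 ≡ 69
183 = 128 + 32 + 16 + 4 + 2 + 1, so 93^183 ≡ 69·126·45·4·209·93 ≡ 13 (mod 211)
R · y^e mod p:
184^2 = 33856 ≡ 96
184^4 ≡ 96^2 = 9216 ≡ 143
184^8 ≡ 143^2 = 20449 ≡ 193
184^16 ≡ 193^2 = 37249 ≡ 113
184^32 ≡ 113^2 = 12769 ≡ 109
184^64 ≡ 109^2 = 11881 ≡ 65
184^128 ≡ 65^2 = 4225 ≡ 5
179 = 128 + 32 + 16 + 2 + 1, so 184^179 ≡ 5·109·113·96·184 ≡ 143 (mod 211)
96·143 = 13728 ≡ 13 (mod 211)
13 ≡ 13 (mod 211); signature holds.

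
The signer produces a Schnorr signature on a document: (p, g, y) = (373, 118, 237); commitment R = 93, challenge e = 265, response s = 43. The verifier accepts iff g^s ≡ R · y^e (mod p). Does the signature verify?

g^s mod p:
Squares mod 373: 118^1≡118, 118^2≡123, 118^4≡209, 118^8≡40, 118^16≡108, 118^32≡101
43 = 32 + 8 + 2 + 1, so 118^43 ≡ 101·40·123·118 ≡ 214 (mod 373)
R · y^e mod p:
Squares mod 373: 237^1≡237, 237^2≡219, 237^4≡217, 237^8≡91, 237^16≡75, 237^32≡30, 237^64≡154, 237^128≡217, 237^256≡91
265 = 256 + 8 + 1, so 237^265 ≡ 91·91·237 ≡ 244 (mod 373)
93·244 = 22692 ≡ 312 (mod 373)
214 ≠ 312; the check fails.

does not verify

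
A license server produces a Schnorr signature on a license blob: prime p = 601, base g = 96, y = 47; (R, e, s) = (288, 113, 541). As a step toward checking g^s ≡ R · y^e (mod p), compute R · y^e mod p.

67

47^2 = 2209 ≡ 406
47^4 ≡ 406^2 = 164836 ≡ 162
47^8 ≡ 162^2 = 26244 ≡ 401
47^16 ≡ 401^2 = 160801 ≡ 334
47^32 ≡ 334^2 = 111556 ≡ 371
47^64 ≡ 371^2 = 137641 ≡ 12
113 = 64 + 32 + 16 + 1, so 47^113 ≡ 12·371·334·47 ≡ 211 (mod 601)
R · y^e ≡ 288·211 = 60768 ≡ 67 (mod 601)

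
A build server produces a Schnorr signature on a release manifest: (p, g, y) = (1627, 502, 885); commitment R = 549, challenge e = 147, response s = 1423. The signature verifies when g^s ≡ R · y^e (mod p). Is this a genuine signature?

genuine

g^s mod p:
502^2 = 252004 ≡ 1446
502^4 ≡ 1446^2 = 2090916 ≡ 221
502^8 ≡ 221^2 = 48841 ≡ 31
502^16 ≡ 31^2 = 961
502^32 ≡ 961^2 = 923521 ≡ 1012
502^64 ≡ 1012^2 = 1024144 ≡ 761
502^128 ≡ 761^2 = 579121 ≡ 1536
502^256 ≡ 1536^2 = 2359296 ≡ 146
502^512 ≡ 146^2 = 21316 ≡ 165
502^1024 ≡ 165^2 = 27225 ≡ 1193
1423 = 1024 + 256 + 128 + 8 + 4 + 2 + 1, so 502^1423 ≡ 1193·146·1536·31·221·1446·502 ≡ 581 (mod 1627)
R · y^e mod p:
885^2 = 783225 ≡ 638
885^4 ≡ 638^2 = 407044 ≡ 294
885^8 ≡ 294^2 = 86436 ≡ 205
885^16 ≡ 205^2 = 42025 ≡ 1350
885^32 ≡ 1350^2 = 1822500 ≡ 260
885^64 ≡ 260^2 = 67600 ≡ 893
885^128 ≡ 893^2 = 797449 ≡ 219
147 = 128 + 16 + 2 + 1, so 885^147 ≡ 219·1350·638·885 ≡ 982 (mod 1627)
549·982 = 539118 ≡ 581 (mod 1627)
581 ≡ 581 (mod 1627); signature holds.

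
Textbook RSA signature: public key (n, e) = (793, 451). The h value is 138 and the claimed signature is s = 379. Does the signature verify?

Squares mod 793: s^1≡379, s^2≡108, s^4≡562, s^8≡230, s^16≡562, s^32≡230, s^64≡562, s^128≡230, s^256≡562
451 = 256 + 128 + 64 + 2 + 1, so s^451 ≡ 562·230·562·108·379 ≡ 440 (mod 793)
s^451 mod 793 = 440, but h = 138.

does not verify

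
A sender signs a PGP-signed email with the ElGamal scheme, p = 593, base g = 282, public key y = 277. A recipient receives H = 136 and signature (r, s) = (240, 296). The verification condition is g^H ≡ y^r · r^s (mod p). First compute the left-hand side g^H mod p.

162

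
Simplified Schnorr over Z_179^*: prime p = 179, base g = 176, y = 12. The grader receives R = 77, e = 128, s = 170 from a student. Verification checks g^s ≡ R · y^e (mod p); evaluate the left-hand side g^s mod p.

153

176^170 mod 179 = 153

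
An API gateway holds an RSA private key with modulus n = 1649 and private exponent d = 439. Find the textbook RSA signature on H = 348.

H^439 mod 1649 = 1256

1256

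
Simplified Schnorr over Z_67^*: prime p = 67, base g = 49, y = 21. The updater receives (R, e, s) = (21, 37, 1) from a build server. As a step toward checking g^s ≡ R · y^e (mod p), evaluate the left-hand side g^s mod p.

49^1 mod 67 = 49

49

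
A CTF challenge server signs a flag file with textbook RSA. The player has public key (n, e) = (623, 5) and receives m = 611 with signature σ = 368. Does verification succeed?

passes

Squares mod 623: σ^1≡368, σ^2≡233, σ^4≡88
5 = 4 + 1, so σ^5 ≡ 88·368 ≡ 611 (mod 623)
σ^5 mod 623 = 611 matches m.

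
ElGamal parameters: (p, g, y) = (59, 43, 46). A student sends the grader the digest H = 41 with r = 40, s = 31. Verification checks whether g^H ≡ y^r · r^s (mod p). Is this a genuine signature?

Left side g^H mod p:
43^41 mod 59 = 14
Right side y^r · r^s mod p:
46^40 mod 59 = 4
40^31 mod 59 = 52
4·52 = 208 ≡ 31 (mod 59)
14 ≠ 31, so verification fails.

forged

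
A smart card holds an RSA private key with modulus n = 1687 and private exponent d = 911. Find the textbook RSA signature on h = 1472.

Squares mod 1687: h^1≡1472, h^2≡676, h^4≡1486, h^8≡1600, h^16≡821, h^32≡928, h^64≡814, h^128≡1292, h^256≡821, h^512≡928
911 = 512 + 256 + 128 + 8 + 4 + 2 + 1, so h^911 ≡ 928·821·1292·1600·1486·676·1472 ≡ 907 (mod 1687)

907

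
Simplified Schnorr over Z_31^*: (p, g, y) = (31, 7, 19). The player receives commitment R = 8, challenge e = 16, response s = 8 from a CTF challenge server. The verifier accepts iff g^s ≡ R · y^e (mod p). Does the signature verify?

g^s mod p:
7^8 mod 31 = 10
R · y^e mod p:
19^16 mod 31 = 19
8·19 = 152 ≡ 28 (mod 31)
10 ≠ 28; the check fails.

does not verify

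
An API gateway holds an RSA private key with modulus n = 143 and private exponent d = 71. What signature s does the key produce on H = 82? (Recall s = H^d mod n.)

49

Squares mod 143: H^1≡82, H^2≡3, H^4≡9, H^8≡81, H^16≡126, H^32≡3, H^64≡9
71 = 64 + 4 + 2 + 1, so H^71 ≡ 9·9·3·82 ≡ 49 (mod 143)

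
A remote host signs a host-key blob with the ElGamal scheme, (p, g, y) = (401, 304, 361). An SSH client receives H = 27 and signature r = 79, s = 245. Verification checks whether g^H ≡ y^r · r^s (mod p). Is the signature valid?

Left side g^H mod p:
304^2 = 92416 ≡ 186
304^4 ≡ 186^2 = 34596 ≡ 110
304^8 ≡ 110^2 = 12100 ≡ 70
304^16 ≡ 70^2 = 4900 ≡ 88
27 = 16 + 8 + 2 + 1, so 304^27 ≡ 88·70·186·304 ≡ 34 (mod 401)
Right side y^r · r^s mod p:
361^2 = 130321 ≡ 397
361^4 ≡ 397^2 = 157609 ≡ 16
361^8 ≡ 16^2 = 256
361^16 ≡ 256^2 = 65536 ≡ 173
361^32 ≡ 173^2 = 29929 ≡ 255
361^64 ≡ 255^2 = 65025 ≡ 63
79 = 64 + 8 + 4 + 2 + 1, so 361^79 ≡ 63·256·16·397·361 ≡ 319 (mod 401)
79^2 = 6241 ≡ 226
79^4 ≡ 226^2 = 51076 ≡ 149
79^8 ≡ 149^2 = 22201 ≡ 146
79^16 ≡ 146^2 = 21316 ≡ 63
79^32 ≡ 63^2 = 3969 ≡ 360
79^64 ≡ 360^2 = 129600 ≡ 77
79^128 ≡ 77^2 = 5929 ≡ 315
245 = 128 + 64 + 32 + 16 + 4 + 1, so 79^245 ≡ 315·77·360·63·149·79 ≡ 293 (mod 401)
319·293 = 93467 ≡ 34 (mod 401)
34 ≡ 34 (mod 401), so the signature is genuine.

valid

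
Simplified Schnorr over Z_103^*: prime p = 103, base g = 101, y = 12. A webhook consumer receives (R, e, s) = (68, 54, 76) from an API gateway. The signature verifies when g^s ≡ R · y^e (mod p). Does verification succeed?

passes

g^s mod p:
Squares mod 103: 101^1≡101, 101^2≡4, 101^4≡16, 101^8≡50, 101^16≡28, 101^32≡63, 101^64≡55
76 = 64 + 8 + 4, so 101^76 ≡ 55·50·16 ≡ 19 (mod 103)
R · y^e mod p:
Squares mod 103: 12^1≡12, 12^2≡41, 12^4≡33, 12^8≡59, 12^16≡82, 12^32≡29
54 = 32 + 16 + 4 + 2, so 12^54 ≡ 29·82·33·41 ≡ 23 (mod 103)
68·23 = 1564 ≡ 19 (mod 103)
19 ≡ 19 (mod 103); signature holds.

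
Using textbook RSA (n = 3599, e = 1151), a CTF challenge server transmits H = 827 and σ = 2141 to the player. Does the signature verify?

Squares mod 3599: σ^1≡2141, σ^2≡2354, σ^4≡2455, σ^8≡2299, σ^16≡2069, σ^32≡1550, σ^64≡1967, σ^128≡164, σ^256≡1703, σ^512≡3014, σ^1024≡320
1151 = 1024 + 64 + 32 + 16 + 8 + 4 + 2 + 1, so σ^1151 ≡ 320·1967·1550·2069·2299·2455·2354·2141 ≡ 3094 (mod 3599)
The recovered value 3094 does not match the digest 827.

does not verify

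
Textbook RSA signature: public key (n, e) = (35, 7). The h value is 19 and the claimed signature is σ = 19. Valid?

yes

σ^2 ≡ 19^2 = 361 ≡ 11
σ^4 ≡ 11^2 = 121 ≡ 16
7 = 4 + 2 + 1, so σ^7 ≡ 16·11·19 ≡ 19 (mod 35)
Since 19 equals the digest 19, verification succeeds.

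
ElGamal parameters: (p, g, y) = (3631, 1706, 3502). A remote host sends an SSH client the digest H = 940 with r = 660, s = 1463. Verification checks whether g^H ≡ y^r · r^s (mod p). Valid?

no

Left side g^H mod p:
1706^2 = 2910436 ≡ 2005
1706^4 ≡ 2005^2 = 4020025 ≡ 508
1706^8 ≡ 508^2 = 258064 ≡ 263
1706^16 ≡ 263^2 = 69169 ≡ 180
1706^32 ≡ 180^2 = 32400 ≡ 3352
1706^64 ≡ 3352^2 = 11235904 ≡ 1590
1706^128 ≡ 1590^2 = 2528100 ≡ 924
1706^256 ≡ 924^2 = 853776 ≡ 491
1706^512 ≡ 491^2 = 241081 ≡ 1435
940 = 512 + 256 + 128 + 32 + 8 + 4, so 1706^940 ≡ 1435·491·924·3352·263·508 ≡ 160 (mod 3631)
Right side y^r · r^s mod p:
3502^2 = 12264004 ≡ 2117
3502^4 ≡ 2117^2 = 4481689 ≡ 1035
3502^8 ≡ 1035^2 = 1071225 ≡ 80
3502^16 ≡ 80^2 = 6400 ≡ 2769
3502^32 ≡ 2769^2 = 7667361 ≡ 2320
3502^64 ≡ 2320^2 = 5382400 ≡ 1258
3502^128 ≡ 1258^2 = 1582564 ≡ 3079
3502^256 ≡ 3079^2 = 9480241 ≡ 3331
3502^512 ≡ 3331^2 = 11095561 ≡ 2856
660 = 512 + 128 + 16 + 4, so 3502^660 ≡ 2856·3079·2769·1035 ≡ 2304 (mod 3631)
660^2 = 435600 ≡ 3511
660^4 ≡ 3511^2 = 12327121 ≡ 3507
660^8 ≡ 3507^2 = 12299049 ≡ 852
660^16 ≡ 852^2 = 725904 ≡ 3335
660^32 ≡ 3335^2 = 11122225 ≡ 472
660^64 ≡ 472^2 = 222784 ≡ 1293
660^128 ≡ 1293^2 = 1671849 ≡ 1589
660^256 ≡ 1589^2 = 2524921 ≡ 1376
660^512 ≡ 1376^2 = 1893376 ≡ 1625
660^1024 ≡ 1625^2 = 2640625 ≡ 888
1463 = 1024 + 256 + 128 + 32 + 16 + 4 + 2 + 1, so 660^1463 ≡ 888·1376·1589·472·3335·3507·3511·660 ≡ 1762 (mod 3631)
2304·1762 = 4059648 ≡ 190 (mod 3631)
160 ≠ 190, so verification fails.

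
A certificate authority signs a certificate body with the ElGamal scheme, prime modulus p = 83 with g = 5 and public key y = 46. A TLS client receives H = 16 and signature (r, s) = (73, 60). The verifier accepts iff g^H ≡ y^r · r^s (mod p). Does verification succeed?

Left side g^H mod p:
Squares mod 83: 5^1≡5, 5^2≡25, 5^4≡44, 5^8≡27, 5^16≡65
5^16 ≡ 65 (mod 83)
Right side y^r · r^s mod p:
Squares mod 83: 46^1≡46, 46^2≡41, 46^4≡21, 46^8≡26, 46^16≡12, 46^32≡61, 46^64≡69
73 = 64 + 8 + 1, so 46^73 ≡ 69·26·46 ≡ 22 (mod 83)
Squares mod 83: 73^1≡73, 73^2≡17, 73^4≡40, 73^8≡23, 73^16≡31, 73^32≡48
60 = 32 + 16 + 8 + 4, so 73^60 ≡ 48·31·23·40 ≡ 41 (mod 83)
22·41 = 902 ≡ 72 (mod 83)
65 ≠ 72, so verification fails.

fails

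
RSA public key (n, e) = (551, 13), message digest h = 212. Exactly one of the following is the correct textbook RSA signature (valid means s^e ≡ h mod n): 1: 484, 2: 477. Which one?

Candidate 1: Squares mod 551: 484^1≡484, 484^2≡81, 484^4≡500, 484^8≡397; 13 = 8 + 4 + 1, so 484^13 ≡ 397·500·484 ≡ 538 (mod 551)
Candidate 2: Squares mod 551: 477^1≡477, 477^2≡517, 477^4≡54, 477^8≡161; 13 = 8 + 4 + 1, so 477^13 ≡ 161·54·477 ≡ 212 (mod 551)
  → matches h = 212

2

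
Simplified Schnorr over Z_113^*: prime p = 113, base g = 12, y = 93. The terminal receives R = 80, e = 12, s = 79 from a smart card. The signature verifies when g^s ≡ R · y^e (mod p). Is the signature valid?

valid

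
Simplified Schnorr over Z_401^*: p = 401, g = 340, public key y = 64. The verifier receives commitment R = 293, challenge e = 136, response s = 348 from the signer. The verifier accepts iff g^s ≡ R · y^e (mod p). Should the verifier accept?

reject

g^s mod p:
340^2 = 115600 ≡ 112
340^4 ≡ 112^2 = 12544 ≡ 113
340^8 ≡ 113^2 = 12769 ≡ 338
340^16 ≡ 338^2 = 114244 ≡ 360
340^32 ≡ 360^2 = 129600 ≡ 77
340^64 ≡ 77^2 = 5929 ≡ 315
340^128 ≡ 315^2 = 99225 ≡ 178
340^256 ≡ 178^2 = 31684 ≡ 5
348 = 256 + 64 + 16 + 8 + 4, so 340^348 ≡ 5·315·360·338·113 ≡ 218 (mod 401)
R · y^e mod p:
64^2 = 4096 ≡ 86
64^4 ≡ 86^2 = 7396 ≡ 178
64^8 ≡ 178^2 = 31684 ≡ 5
64^16 ≡ 5^2 = 25
64^32 ≡ 25^2 = 625 ≡ 224
64^64 ≡ 224^2 = 50176 ≡ 51
64^128 ≡ 51^2 = 2601 ≡ 195
136 = 128 + 8, so 64^136 ≡ 195·5 ≡ 173 (mod 401)
293·173 = 50689 ≡ 163 (mod 401)
218 ≠ 163; the check fails.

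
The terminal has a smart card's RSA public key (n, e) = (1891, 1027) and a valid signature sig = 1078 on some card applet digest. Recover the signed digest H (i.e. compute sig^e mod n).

1491

sig^1027 mod 1891 = 1491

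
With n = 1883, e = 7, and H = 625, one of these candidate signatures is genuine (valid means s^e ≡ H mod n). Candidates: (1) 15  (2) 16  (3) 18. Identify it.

2

Candidate 1: Squares mod 1883: 15^1≡15, 15^2≡225, 15^4≡1667; 7 = 4 + 2 + 1, so 15^7 ≡ 1667·225·15 ≡ 1604 (mod 1883)
Candidate 2: Squares mod 1883: 16^1≡16, 16^2≡256, 16^4≡1514; 7 = 4 + 2 + 1, so 16^7 ≡ 1514·256·16 ≡ 625 (mod 1883)
  → matches H = 625
Candidate 3: Squares mod 1883: 18^1≡18, 18^2≡324, 18^4≡1411; 7 = 4 + 2 + 1, so 18^7 ≡ 1411·324·18 ≡ 242 (mod 1883)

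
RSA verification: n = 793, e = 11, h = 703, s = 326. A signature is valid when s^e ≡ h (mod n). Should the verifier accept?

s^2 ≡ 326^2 = 106276 ≡ 14
s^4 ≡ 14^2 = 196
s^8 ≡ 196^2 = 38416 ≡ 352
11 = 8 + 2 + 1, so s^11 ≡ 352·14·326 ≡ 703 (mod 793)
703 = h, so the signature checks out.

accept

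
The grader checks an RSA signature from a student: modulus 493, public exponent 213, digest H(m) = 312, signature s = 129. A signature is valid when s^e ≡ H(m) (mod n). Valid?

yes

Squares mod 493: s^1≡129, s^2≡372, s^4≡344, s^8≡16, s^16≡256, s^32≡460, s^64≡103, s^128≡256
213 = 128 + 64 + 16 + 4 + 1, so s^213 ≡ 256·103·256·344·129 ≡ 312 (mod 493)
312 = H(m), so the signature checks out.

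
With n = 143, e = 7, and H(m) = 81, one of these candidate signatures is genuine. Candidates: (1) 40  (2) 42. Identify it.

2

Candidate 1: 40^2 = 1600 ≡ 27; 40^4 ≡ 27^2 = 729 ≡ 14; 7 = 4 + 2 + 1, so 40^7 ≡ 14·27·40 ≡ 105 (mod 143)
Candidate 2: 42^2 = 1764 ≡ 48; 42^4 ≡ 48^2 = 2304 ≡ 16; 7 = 4 + 2 + 1, so 42^7 ≡ 16·48·42 ≡ 81 (mod 143)
  → matches H(m) = 81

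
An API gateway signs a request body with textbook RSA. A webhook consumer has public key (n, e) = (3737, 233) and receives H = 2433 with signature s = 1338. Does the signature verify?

s^2 ≡ 1338^2 = 1790244 ≡ 221
s^4 ≡ 221^2 = 48841 ≡ 260
s^8 ≡ 260^2 = 67600 ≡ 334
s^16 ≡ 334^2 = 111556 ≡ 3183
s^32 ≡ 3183^2 = 10131489 ≡ 482
s^64 ≡ 482^2 = 232324 ≡ 630
s^128 ≡ 630^2 = 396900 ≡ 778
233 = 128 + 64 + 32 + 8 + 1, so s^233 ≡ 778·630·482·334·1338 ≡ 2152 (mod 3737)
The recovered value 2152 does not match the digest 2433.

does not verify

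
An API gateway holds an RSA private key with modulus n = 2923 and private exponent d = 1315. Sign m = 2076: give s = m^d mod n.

1669

m^2 ≡ 2076^2 = 4309776 ≡ 1274
m^4 ≡ 1274^2 = 1623076 ≡ 811
m^8 ≡ 811^2 = 657721 ≡ 46
m^16 ≡ 46^2 = 2116
m^32 ≡ 2116^2 = 4477456 ≡ 2343
m^64 ≡ 2343^2 = 5489649 ≡ 255
m^128 ≡ 255^2 = 65025 ≡ 719
m^256 ≡ 719^2 = 516961 ≡ 2513
m^512 ≡ 2513^2 = 6315169 ≡ 1489
m^1024 ≡ 1489^2 = 2217121 ≡ 1487
1315 = 1024 + 256 + 32 + 2 + 1, so m^1315 ≡ 1487·2513·2343·1274·2076 ≡ 1669 (mod 2923)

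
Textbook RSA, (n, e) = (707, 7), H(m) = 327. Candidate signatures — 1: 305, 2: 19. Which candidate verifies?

2

Candidate 1: 305^7 mod 707 = 431
Candidate 2: 19^7 mod 707 = 327
  → matches H(m) = 327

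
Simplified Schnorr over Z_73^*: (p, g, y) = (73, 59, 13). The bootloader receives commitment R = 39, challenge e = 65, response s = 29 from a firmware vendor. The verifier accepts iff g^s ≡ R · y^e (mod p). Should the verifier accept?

g^s mod p:
59^2 = 3481 ≡ 50
59^4 ≡ 50^2 = 2500 ≡ 18
59^8 ≡ 18^2 = 324 ≡ 32
59^16 ≡ 32^2 = 1024 ≡ 2
29 = 16 + 8 + 4 + 1, so 59^29 ≡ 2·32·18·59 ≡ 5 (mod 73)
R · y^e mod p:
13^2 = 169 ≡ 23
13^4 ≡ 23^2 = 529 ≡ 18
13^8 ≡ 18^2 = 324 ≡ 32
13^16 ≡ 32^2 = 1024 ≡ 2
13^32 ≡ 2^2 = 4
13^64 ≡ 4^2 = 16
65 = 64 + 1, so 13^65 ≡ 16·13 ≡ 62 (mod 73)
39·62 = 2418 ≡ 9 (mod 73)
5 ≠ 9; the check fails.

reject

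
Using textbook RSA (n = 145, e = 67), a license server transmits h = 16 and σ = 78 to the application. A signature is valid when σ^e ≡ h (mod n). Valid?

σ^67 mod 145 = 7
The recovered value 7 does not match the digest 16.

no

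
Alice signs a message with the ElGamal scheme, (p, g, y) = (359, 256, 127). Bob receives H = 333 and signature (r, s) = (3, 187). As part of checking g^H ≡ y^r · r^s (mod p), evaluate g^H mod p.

Squares mod 359: 256^1≡256, 256^2≡198, 256^4≡73, 256^8≡303, 256^16≡264, 256^32≡50, 256^64≡346, 256^128≡169, 256^256≡200
333 = 256 + 64 + 8 + 4 + 1, so 256^333 ≡ 200·346·303·73·256 ≡ 151 (mod 359)

151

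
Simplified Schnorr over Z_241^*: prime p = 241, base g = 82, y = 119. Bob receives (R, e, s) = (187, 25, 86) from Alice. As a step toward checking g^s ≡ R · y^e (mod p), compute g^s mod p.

82^2 = 6724 ≡ 217
82^4 ≡ 217^2 = 47089 ≡ 94
82^8 ≡ 94^2 = 8836 ≡ 160
82^16 ≡ 160^2 = 25600 ≡ 54
82^32 ≡ 54^2 = 2916 ≡ 24
82^64 ≡ 24^2 = 576 ≡ 94
86 = 64 + 16 + 4 + 2, so 82^86 ≡ 94·54·94·217 ≡ 141 (mod 241)

141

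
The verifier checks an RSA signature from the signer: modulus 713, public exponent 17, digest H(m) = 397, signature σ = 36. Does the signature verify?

σ^2 ≡ 36^2 = 1296 ≡ 583
σ^4 ≡ 583^2 = 339889 ≡ 501
σ^8 ≡ 501^2 = 251001 ≡ 25
σ^16 ≡ 25^2 = 625
17 = 16 + 1, so σ^17 ≡ 625·36 ≡ 397 (mod 713)
σ^17 mod 713 = 397 matches H(m).

verifies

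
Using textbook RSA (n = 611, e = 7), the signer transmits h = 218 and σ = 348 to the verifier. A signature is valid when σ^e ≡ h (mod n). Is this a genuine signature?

σ^7 mod 611 = 218
σ^7 mod 611 = 218 matches h.

genuine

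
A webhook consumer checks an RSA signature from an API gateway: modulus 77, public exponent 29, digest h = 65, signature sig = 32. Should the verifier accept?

accept

sig^2 ≡ 32^2 = 1024 ≡ 23
sig^4 ≡ 23^2 = 529 ≡ 67
sig^8 ≡ 67^2 = 4489 ≡ 23
sig^16 ≡ 23^2 = 529 ≡ 67
29 = 16 + 8 + 4 + 1, so sig^29 ≡ 67·23·67·32 ≡ 65 (mod 77)
Since 65 equals the digest 65, verification succeeds.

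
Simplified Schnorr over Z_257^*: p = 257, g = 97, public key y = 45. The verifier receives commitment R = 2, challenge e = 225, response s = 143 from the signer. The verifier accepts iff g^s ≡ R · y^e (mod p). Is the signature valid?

g^s mod p:
97^2 = 9409 ≡ 157
97^4 ≡ 157^2 = 24649 ≡ 234
97^8 ≡ 234^2 = 54756 ≡ 15
97^16 ≡ 15^2 = 225
97^32 ≡ 225^2 = 50625 ≡ 253
97^64 ≡ 253^2 = 64009 ≡ 16
97^128 ≡ 16^2 = 256
143 = 128 + 8 + 4 + 2 + 1, so 97^143 ≡ 256·15·234·157·97 ≡ 154 (mod 257)
R · y^e mod p:
45^2 = 2025 ≡ 226
45^4 ≡ 226^2 = 51076 ≡ 190
45^8 ≡ 190^2 = 36100 ≡ 120
45^16 ≡ 120^2 = 14400 ≡ 8
45^32 ≡ 8^2 = 64
45^64 ≡ 64^2 = 4096 ≡ 241
45^128 ≡ 241^2 = 58081 ≡ 256
225 = 128 + 64 + 32 + 1, so 45^225 ≡ 256·241·64·45 ≡ 77 (mod 257)
2·77 = 154 ≡ 154 (mod 257)
154 ≡ 154 (mod 257); signature holds.

valid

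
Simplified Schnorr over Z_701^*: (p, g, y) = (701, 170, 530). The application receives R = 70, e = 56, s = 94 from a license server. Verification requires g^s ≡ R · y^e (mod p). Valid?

no

g^s mod p:
Squares mod 701: 170^1≡170, 170^2≡159, 170^4≡45, 170^8≡623, 170^16≡476, 170^32≡153, 170^64≡276
94 = 64 + 16 + 8 + 4 + 2, so 170^94 ≡ 276·476·623·45·159 ≡ 173 (mod 701)
R · y^e mod p:
Squares mod 701: 530^1≡530, 530^2≡500, 530^4≡444, 530^8≡155, 530^16≡191, 530^32≡29
56 = 32 + 16 + 8, so 530^56 ≡ 29·191·155 ≡ 521 (mod 701)
70·521 = 36470 ≡ 18 (mod 701)
173 ≠ 18; the check fails.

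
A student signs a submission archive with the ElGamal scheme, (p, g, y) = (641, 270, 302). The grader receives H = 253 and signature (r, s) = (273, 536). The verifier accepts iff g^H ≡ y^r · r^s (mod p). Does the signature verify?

does not verify

Left side g^H mod p:
270^253 mod 641 = 406
Right side y^r · r^s mod p:
302^273 mod 641 = 582
273^536 mod 641 = 596
582·596 = 346872 ≡ 91 (mod 641)
406 ≠ 91, so verification fails.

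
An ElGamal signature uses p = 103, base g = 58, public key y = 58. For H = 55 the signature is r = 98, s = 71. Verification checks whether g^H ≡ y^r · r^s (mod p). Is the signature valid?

valid

Left side g^H mod p:
Squares mod 103: 58^1≡58, 58^2≡68, 58^4≡92, 58^8≡18, 58^16≡15, 58^32≡19
55 = 32 + 16 + 4 + 2 + 1, so 58^55 ≡ 19·15·92·68·58 ≡ 92 (mod 103)
Right side y^r · r^s mod p:
Squares mod 103: 58^1≡58, 58^2≡68, 58^4≡92, 58^8≡18, 58^16≡15, 58^32≡19, 58^64≡52
98 = 64 + 32 + 2, so 58^98 ≡ 52·19·68 ≡ 28 (mod 103)
Squares mod 103: 98^1≡98, 98^2≡25, 98^4≡7, 98^8≡49, 98^16≡32, 98^32≡97, 98^64≡36
71 = 64 + 4 + 2 + 1, so 98^71 ≡ 36·7·25·98 ≡ 18 (mod 103)
28·18 = 504 ≡ 92 (mod 103)
92 ≡ 92 (mod 103), so the signature is genuine.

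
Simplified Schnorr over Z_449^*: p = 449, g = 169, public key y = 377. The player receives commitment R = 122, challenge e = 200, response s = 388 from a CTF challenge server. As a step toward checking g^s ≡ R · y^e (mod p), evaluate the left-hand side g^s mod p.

49

169^2 = 28561 ≡ 274
169^4 ≡ 274^2 = 75076 ≡ 93
169^8 ≡ 93^2 = 8649 ≡ 118
169^16 ≡ 118^2 = 13924 ≡ 5
169^32 ≡ 5^2 = 25
169^64 ≡ 25^2 = 625 ≡ 176
169^128 ≡ 176^2 = 30976 ≡ 444
169^256 ≡ 444^2 = 197136 ≡ 25
388 = 256 + 128 + 4, so 169^388 ≡ 25·444·93 ≡ 49 (mod 449)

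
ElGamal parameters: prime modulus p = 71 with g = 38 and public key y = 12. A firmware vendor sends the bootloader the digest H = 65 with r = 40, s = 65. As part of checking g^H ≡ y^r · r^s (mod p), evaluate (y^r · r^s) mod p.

32

12^40 mod 71 = 48
40^65 mod 71 = 48
y^r · r^s ≡ 48·48 = 2304 ≡ 32 (mod 71)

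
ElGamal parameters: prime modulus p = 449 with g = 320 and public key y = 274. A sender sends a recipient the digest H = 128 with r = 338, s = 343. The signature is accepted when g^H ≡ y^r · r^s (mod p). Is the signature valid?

Left side g^H mod p:
320^2 = 102400 ≡ 28
320^4 ≡ 28^2 = 784 ≡ 335
320^8 ≡ 335^2 = 112225 ≡ 424
320^16 ≡ 424^2 = 179776 ≡ 176
320^32 ≡ 176^2 = 30976 ≡ 444
320^64 ≡ 444^2 = 197136 ≡ 25
320^128 ≡ 25^2 = 625 ≡ 176
Right side y^r · r^s mod p:
274^2 = 75076 ≡ 93
274^4 ≡ 93^2 = 8649 ≡ 118
274^8 ≡ 118^2 = 13924 ≡ 5
274^16 ≡ 5^2 = 25
274^32 ≡ 25^2 = 625 ≡ 176
274^64 ≡ 176^2 = 30976 ≡ 444
274^128 ≡ 444^2 = 197136 ≡ 25
274^256 ≡ 25^2 = 625 ≡ 176
338 = 256 + 64 + 16 + 2, so 274^338 ≡ 176·444·25·93 ≡ 93 (mod 449)
338^2 = 114244 ≡ 198
338^4 ≡ 198^2 = 39204 ≡ 141
338^8 ≡ 141^2 = 19881 ≡ 125
338^16 ≡ 125^2 = 15625 ≡ 359
338^32 ≡ 359^2 = 128881 ≡ 18
338^64 ≡ 18^2 = 324
338^128 ≡ 324^2 = 104976 ≡ 359
338^256 ≡ 359^2 = 128881 ≡ 18
343 = 256 + 64 + 16 + 4 + 2 + 1, so 338^343 ≡ 18·324·359·141·198·338 ≡ 100 (mod 449)
93·100 = 9300 ≡ 320 (mod 449)
176 ≠ 320, so verification fails.

invalid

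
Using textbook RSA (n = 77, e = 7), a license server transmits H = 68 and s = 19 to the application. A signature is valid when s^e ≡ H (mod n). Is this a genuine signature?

genuine

Squares mod 77: s^1≡19, s^2≡53, s^4≡37
7 = 4 + 2 + 1, so s^7 ≡ 37·53·19 ≡ 68 (mod 77)
68 = H, so the signature checks out.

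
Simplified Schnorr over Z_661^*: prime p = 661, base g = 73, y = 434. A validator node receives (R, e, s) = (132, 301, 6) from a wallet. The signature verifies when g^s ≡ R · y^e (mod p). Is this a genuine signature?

forged

g^s mod p:
Squares mod 661: 73^1≡73, 73^2≡41, 73^4≡359
6 = 4 + 2, so 73^6 ≡ 359·41 ≡ 177 (mod 661)
R · y^e mod p:
Squares mod 661: 434^1≡434, 434^2≡632, 434^4≡180, 434^8≡11, 434^16≡121, 434^32≡99, 434^64≡547, 434^128≡437, 434^256≡601
301 = 256 + 32 + 8 + 4 + 1, so 434^301 ≡ 601·99·11·180·434 ≡ 180 (mod 661)
132·180 = 23760 ≡ 625 (mod 661)
177 ≠ 625; the check fails.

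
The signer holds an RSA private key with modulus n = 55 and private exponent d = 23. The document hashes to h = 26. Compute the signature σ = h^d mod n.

31

h^23 mod 55 = 31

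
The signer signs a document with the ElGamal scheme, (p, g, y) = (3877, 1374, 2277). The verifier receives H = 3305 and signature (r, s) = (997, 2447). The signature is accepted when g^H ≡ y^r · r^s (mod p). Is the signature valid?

Left side g^H mod p:
1374^3305 mod 3877 = 2796
Right side y^r · r^s mod p:
2277^997 mod 3877 = 2581
997^2447 mod 3877 = 2762
2581·2762 = 7128722 ≡ 2796 (mod 3877)
2796 ≡ 2796 (mod 3877), so the signature is genuine.

valid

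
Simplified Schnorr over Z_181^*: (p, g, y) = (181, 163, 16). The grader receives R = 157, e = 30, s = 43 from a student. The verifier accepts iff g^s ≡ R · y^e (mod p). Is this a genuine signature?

g^s mod p:
163^2 = 26569 ≡ 143
163^4 ≡ 143^2 = 20449 ≡ 177
163^8 ≡ 177^2 = 31329 ≡ 16
163^16 ≡ 16^2 = 256 ≡ 75
163^32 ≡ 75^2 = 5625 ≡ 14
43 = 32 + 8 + 2 + 1, so 163^43 ≡ 14·16·143·163 ≡ 90 (mod 181)
R · y^e mod p:
16^2 = 256 ≡ 75
16^4 ≡ 75^2 = 5625 ≡ 14
16^8 ≡ 14^2 = 196 ≡ 15
16^16 ≡ 15^2 = 225 ≡ 44
30 = 16 + 8 + 4 + 2, so 16^30 ≡ 44·15·14·75 ≡ 132 (mod 181)
157·132 = 20724 ≡ 90 (mod 181)
90 ≡ 90 (mod 181); signature holds.

genuine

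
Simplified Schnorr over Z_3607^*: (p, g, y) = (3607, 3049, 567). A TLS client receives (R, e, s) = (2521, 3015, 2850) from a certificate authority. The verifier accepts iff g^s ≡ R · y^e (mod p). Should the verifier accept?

g^s mod p:
Squares mod 3607: 3049^1≡3049, 3049^2≡1162, 3049^4≡1226, 3049^8≡2564, 3049^16≡2142, 3049^32≡60, 3049^64≡3600, 3049^128≡49, 3049^256≡2401, 3049^512≡815, 3049^1024≡537, 3049^2048≡3416
2850 = 2048 + 512 + 256 + 32 + 2, so 3049^2850 ≡ 3416·815·2401·60·1162 ≡ 1956 (mod 3607)
R · y^e mod p:
Squares mod 3607: 567^1≡567, 567^2≡466, 567^4≡736, 567^8≡646, 567^16≡2511, 567^32≡85, 567^64≡11, 567^128≡121, 567^256≡213, 567^512≡2085, 567^1024≡790, 567^2048≡89
3015 = 2048 + 512 + 256 + 128 + 64 + 4 + 2 + 1, so 567^3015 ≡ 89·2085·213·121·11·736·466·567 ≡ 1306 (mod 3607)
2521·1306 = 3292426 ≡ 2842 (mod 3607)
1956 ≠ 2842; the check fails.

reject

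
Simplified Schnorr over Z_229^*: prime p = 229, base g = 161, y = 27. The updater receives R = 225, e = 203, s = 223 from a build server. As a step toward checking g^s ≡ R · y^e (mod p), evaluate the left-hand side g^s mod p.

17

161^2 = 25921 ≡ 44
161^4 ≡ 44^2 = 1936 ≡ 104
161^8 ≡ 104^2 = 10816 ≡ 53
161^16 ≡ 53^2 = 2809 ≡ 61
161^32 ≡ 61^2 = 3721 ≡ 57
161^64 ≡ 57^2 = 3249 ≡ 43
161^128 ≡ 43^2 = 1849 ≡ 17
223 = 128 + 64 + 16 + 8 + 4 + 2 + 1, so 161^223 ≡ 17·43·61·53·104·44·161 ≡ 17 (mod 229)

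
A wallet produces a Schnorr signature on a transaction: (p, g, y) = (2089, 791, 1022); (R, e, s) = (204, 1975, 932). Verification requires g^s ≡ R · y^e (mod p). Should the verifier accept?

reject

g^s mod p:
791^2 = 625681 ≡ 1070
791^4 ≡ 1070^2 = 1144900 ≡ 128
791^8 ≡ 128^2 = 16384 ≡ 1761
791^16 ≡ 1761^2 = 3101121 ≡ 1045
791^32 ≡ 1045^2 = 1092025 ≡ 1567
791^64 ≡ 1567^2 = 2455489 ≡ 914
791^128 ≡ 914^2 = 835396 ≡ 1885
791^256 ≡ 1885^2 = 3553225 ≡ 1925
791^512 ≡ 1925^2 = 3705625 ≡ 1828
932 = 512 + 256 + 128 + 32 + 4, so 791^932 ≡ 1828·1925·1885·1567·128 ≡ 128 (mod 2089)
R · y^e mod p:
1022^2 = 1044484 ≡ 2073
1022^4 ≡ 2073^2 = 4297329 ≡ 256
1022^8 ≡ 256^2 = 65536 ≡ 777
1022^16 ≡ 777^2 = 603729 ≡ 8
1022^32 ≡ 8^2 = 64
1022^64 ≡ 64^2 = 4096 ≡ 2007
1022^128 ≡ 2007^2 = 4028049 ≡ 457
1022^256 ≡ 457^2 = 208849 ≡ 2038
1022^512 ≡ 2038^2 = 4153444 ≡ 512
1022^1024 ≡ 512^2 = 262144 ≡ 1019
1975 = 1024 + 512 + 256 + 128 + 32 + 16 + 4 + 2 + 1, so 1022^1975 ≡ 1019·512·2038·457·64·8·256·2073·1022 ≡ 360 (mod 2089)
204·360 = 73440 ≡ 325 (mod 2089)
128 ≠ 325; the check fails.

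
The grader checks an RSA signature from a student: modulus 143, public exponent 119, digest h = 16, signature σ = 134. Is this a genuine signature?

forged

σ^2 ≡ 134^2 = 17956 ≡ 81
σ^4 ≡ 81^2 = 6561 ≡ 126
σ^8 ≡ 126^2 = 15876 ≡ 3
σ^16 ≡ 3^2 = 9
σ^32 ≡ 9^2 = 81
σ^64 ≡ 81^2 = 6561 ≡ 126
119 = 64 + 32 + 16 + 4 + 2 + 1, so σ^119 ≡ 126·81·9·126·81·134 ≡ 127 (mod 143)
127 ≠ 16, so verification fails.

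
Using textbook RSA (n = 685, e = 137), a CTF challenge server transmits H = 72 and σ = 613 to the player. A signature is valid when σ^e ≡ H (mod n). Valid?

Squares mod 685: σ^1≡613, σ^2≡389, σ^4≡621, σ^8≡671, σ^16≡196, σ^32≡56, σ^64≡396, σ^128≡636
137 = 128 + 8 + 1, so σ^137 ≡ 636·671·613 ≡ 613 (mod 685)
σ^137 mod 685 = 613, but H = 72.

no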